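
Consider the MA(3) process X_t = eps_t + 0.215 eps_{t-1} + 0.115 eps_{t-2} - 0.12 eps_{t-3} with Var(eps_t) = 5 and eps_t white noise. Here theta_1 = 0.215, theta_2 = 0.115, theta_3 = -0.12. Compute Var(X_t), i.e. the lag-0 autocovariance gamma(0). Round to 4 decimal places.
\gamma(0) = 5.3693

For an MA(q) process X_t = eps_t + sum_i theta_i eps_{t-i} with
Var(eps_t) = sigma^2, the variance is
  gamma(0) = sigma^2 * (1 + sum_i theta_i^2).
  sum_i theta_i^2 = (0.215)^2 + (0.115)^2 + (-0.12)^2 = 0.046225 + 0.013225 + 0.0144 = 0.07385.
  gamma(0) = 5 * (1 + 0.07385) = 5 * 1.07385 = 5.36925, which rounds to 5.3693.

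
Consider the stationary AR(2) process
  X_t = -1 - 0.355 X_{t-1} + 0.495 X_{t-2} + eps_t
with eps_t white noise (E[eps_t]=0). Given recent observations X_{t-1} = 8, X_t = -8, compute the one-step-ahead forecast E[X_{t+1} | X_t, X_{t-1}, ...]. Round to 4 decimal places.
E[X_{t+1} \mid \mathcal F_t] = 5.8000

For an AR(p) model X_t = c + sum_i phi_i X_{t-i} + eps_t, the
one-step-ahead conditional mean is
  E[X_{t+1} | X_t, ...] = c + sum_i phi_i X_{t+1-i}.
Substitute known values:
  E[X_{t+1} | ...] = -1 + (-0.355) * (-8) + (0.495) * (8)
                   = 5.8000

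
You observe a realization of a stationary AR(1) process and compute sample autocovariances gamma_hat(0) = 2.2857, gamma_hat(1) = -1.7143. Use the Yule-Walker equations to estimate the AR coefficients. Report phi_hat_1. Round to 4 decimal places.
\hat\phi_{1} = -0.7500

The Yule-Walker equations for an AR(p) process read, in matrix form,
  Gamma_p phi = r_p,   with   (Gamma_p)_{ij} = gamma(|i - j|),
                       (r_p)_i = gamma(i),   i,j = 1..p.
Substitute the sample gammas (Toeplitz matrix and right-hand side of size 1):
  Gamma_p = [[2.2857]]
  r_p     = [-1.7143]
With p = 1 this is the single equation gamma(0) phi_1 = gamma(1):
  phi_hat_1 = gamma(1) / gamma(0) = -1.7143 / 2.2857 = -0.7500.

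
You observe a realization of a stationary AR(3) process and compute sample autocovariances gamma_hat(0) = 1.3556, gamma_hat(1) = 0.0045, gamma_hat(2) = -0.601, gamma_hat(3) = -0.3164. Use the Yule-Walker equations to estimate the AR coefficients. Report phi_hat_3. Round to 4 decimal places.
\hat\phi_{3} = -0.2860

The Yule-Walker equations for an AR(p) process read, in matrix form,
  Gamma_p phi = r_p,   with   (Gamma_p)_{ij} = gamma(|i - j|),
                       (r_p)_i = gamma(i),   i,j = 1..p.
Substitute the sample gammas (Toeplitz matrix and right-hand side of size 3):
  Gamma_p = [[1.3556, 0.0045, -0.601], [0.0045, 1.3556, 0.0045], [-0.601, 0.0045, 1.3556]]
  r_p     = [0.0045, -0.601, -0.3164]
Written out (R1..R3):
  (R1) 1.3556 phi_1 + 0.0045 phi_2 - 0.601 phi_3 = 0.0045
  (R2) 0.0045 phi_1 + 1.3556 phi_2 + 0.0045 phi_3 = -0.601
  (R3) -0.601 phi_1 + 0.0045 phi_2 + 1.3556 phi_3 = -0.3164
Gaussian elimination:
  R2 <- R2 - (0.0045/1.3556) R1 = R2 - (0.00332) R1:  1.355585 phi_2 + 0.006495 phi_3 = -0.601015
  R3 <- R3 - (-0.601/1.3556) R1 = R3 - (-0.443346) R1:  0.006495 phi_2 + 1.089149 phi_3 = -0.314405
  R3 <- R3 - (0.006495/1.355585) R2 = R3 - (0.004791) R2:  1.089118 phi_3 = -0.311525
Back-substitution:
  phi_hat_3 = -0.311525 / 1.089118 = -0.286034
  phi_hat_2 = (-0.601015 - (0.006495)(-0.286034)) / 1.355585 = -0.441992
  phi_hat_1 = (0.0045 - (0.0045)(-0.441992) - (-0.601)(-0.286034)) / 1.3556 = -0.122026
So phi_hat = [-0.1220, -0.4420, -0.2860].
Therefore phi_hat_3 = -0.2860.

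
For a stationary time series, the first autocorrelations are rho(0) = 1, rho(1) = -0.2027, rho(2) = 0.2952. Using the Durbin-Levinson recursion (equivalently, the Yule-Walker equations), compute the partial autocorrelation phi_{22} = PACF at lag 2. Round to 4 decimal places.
\phi_{22} = 0.2650

The PACF at lag k is phi_{kk}, the last component of the solution
to the Yule-Walker system G_k phi = r_k where
  (G_k)_{ij} = rho(|i - j|), (r_k)_i = rho(i), i,j = 1..k.
Equivalently, Durbin-Levinson gives phi_{kk} iteratively:
  phi_{11} = rho(1)
  phi_{kk} = [rho(k) - sum_{j=1..k-1} phi_{k-1,j} rho(k-j)]
            / [1 - sum_{j=1..k-1} phi_{k-1,j} rho(j)],
  phi_{k,j} = phi_{k-1,j} - phi_{kk} phi_{k-1,k-j},  j = 1..k-1.
Step k = 1:
  phi_11 = rho(1) = -0.2027.
Step k = 2:
  phi_22 = [rho(2) - phi_11 rho(1)] / [1 - phi_11 rho(1)] = [0.2952 - (-0.2027)(-0.2027)] / [1 - (-0.2027)(-0.2027)]
         = 0.25411271 / 0.95891271 = 0.265.
Therefore phi_{22} = 0.2650.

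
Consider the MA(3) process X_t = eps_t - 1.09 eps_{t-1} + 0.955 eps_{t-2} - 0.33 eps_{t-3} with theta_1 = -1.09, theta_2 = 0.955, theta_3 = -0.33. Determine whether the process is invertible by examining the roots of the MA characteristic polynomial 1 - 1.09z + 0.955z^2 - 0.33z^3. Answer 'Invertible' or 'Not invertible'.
\text{Invertible}

The MA(q) characteristic polynomial is P(z) = 1 - 1.09z + 0.955z^2 - 0.33z^3.
Invertibility requires all roots to lie outside the unit circle, i.e. |z| > 1 for every root.
Degree 3: look for a simple real root z0 first, then factor out (1 - z/z0) and solve the remaining quadratic.
Testing z0 = 2: P(2) = 1 + (-1.09)(2) + (0.955)(2)^2 + (-0.33)(2)^3
  = 1 + (-2.18) + (3.82) + (-2.64) = 0.  So z_0 = 2 is a root, |z_0| = 2.
Divide out the factor (1 - 0.5 z) = (1 - z/z0) (since 1/z0 = 0.5):
  P(z) = (1 - 0.5 z)(1 + (-0.59) z + (0.66) z^2)
  [check: z-coef -0.59 - (0.5) = -1.09; z^2-coef 0.66 - (0.5)(-0.59) = 0.955; z^3-coef -(0.5)(0.66) = -0.33.]
Remaining roots from the quadratic factor 1 + (-0.59) z + (0.66) z^2:
  Set 1 + (-0.59) z + (0.66) z^2 = 0, i.e. a z^2 + b z + c = 0 with a = 0.66, b = -0.59, c = 1.
  Discriminant D = b^2 - 4ac = (-0.59)^2 - 4*(0.66)*1 = 0.3481 - (2.64) = -2.2919.
  D < 0, so the roots are the complex-conjugate pair z = (-b +/- i sqrt(-D)) / (2a) = 0.447 +/- 1.1469i.
  For a conjugate pair |z|^2 = z * conj(z) = (product of roots) = c/a = 1/(0.66) = 1.515152, so |z| = sqrt(1.515152) = 1.2309 for both roots.
Moduli of all roots: 2.0000, 1.2309, 1.2309.
All moduli strictly greater than 1? Yes.
Verdict: Invertible.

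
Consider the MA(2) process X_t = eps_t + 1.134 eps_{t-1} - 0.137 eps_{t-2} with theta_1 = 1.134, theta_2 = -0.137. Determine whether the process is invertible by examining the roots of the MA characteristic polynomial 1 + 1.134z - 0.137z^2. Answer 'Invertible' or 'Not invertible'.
\text{Not invertible}

The MA(q) characteristic polynomial is P(z) = 1 + 1.134z - 0.137z^2.
Invertibility requires all roots to lie outside the unit circle, i.e. |z| > 1 for every root.
Set 1 + (1.134) z + (-0.137) z^2 = 0, i.e. a z^2 + b z + c = 0 with a = -0.137, b = 1.134, c = 1.
Discriminant D = b^2 - 4ac = (1.134)^2 - 4*(-0.137)*1 = 1.285956 - (-0.548) = 1.833956.
D >= 0, so the roots are real: z = (-b +/- sqrt(D)) / (2a) = (-1.134 +/- 1.354236) / (-0.274).
  z_1 = (-1.134 + 1.354236) / (-0.274) = -0.8038,   |z_1| = 0.8038.
  z_2 = (-1.134 - 1.354236) / (-0.274) = 9.0812,   |z_2| = 9.0812.
Moduli of all roots: 0.8038, 9.0812.
All moduli strictly greater than 1? No.
Verdict: Not invertible.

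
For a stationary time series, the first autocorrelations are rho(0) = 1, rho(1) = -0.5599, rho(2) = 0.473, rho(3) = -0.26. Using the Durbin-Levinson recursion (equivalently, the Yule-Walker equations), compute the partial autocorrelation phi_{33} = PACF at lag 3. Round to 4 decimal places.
\phi_{33} = 0.1130

The PACF at lag k is phi_{kk}, the last component of the solution
to the Yule-Walker system G_k phi = r_k where
  (G_k)_{ij} = rho(|i - j|), (r_k)_i = rho(i), i,j = 1..k.
Equivalently, Durbin-Levinson gives phi_{kk} iteratively:
  phi_{11} = rho(1)
  phi_{kk} = [rho(k) - sum_{j=1..k-1} phi_{k-1,j} rho(k-j)]
            / [1 - sum_{j=1..k-1} phi_{k-1,j} rho(j)],
  phi_{k,j} = phi_{k-1,j} - phi_{kk} phi_{k-1,k-j},  j = 1..k-1.
Step k = 1:
  phi_11 = rho(1) = -0.5599.
Step k = 2:
  phi_22 = [rho(2) - phi_11 rho(1)] / [1 - phi_11 rho(1)] = [0.473 - (-0.5599)(-0.5599)] / [1 - (-0.5599)(-0.5599)]
         = 0.15951199 / 0.68651199 = 0.232351.
  Update: phi_21 = phi_11 - phi_22 phi_11 = -0.5599 - (0.232351)(-0.5599) = -0.429806.
Step k = 3:
  phi_33 = [rho(3) - phi_21 rho(2) - phi_22 rho(1)] / [1 - phi_21 rho(1) - phi_22 rho(2)]
    numerator   = -0.26 - (-0.429806)(0.473) - (0.232351)(-0.5599) = 0.07339199
    denominator = 1 - (-0.429806)(-0.5599) - (0.232351)(0.473) = 0.64944916
  phi_33 = 0.07339199 / 0.64944916 = 0.113.
Therefore phi_{33} = 0.1130.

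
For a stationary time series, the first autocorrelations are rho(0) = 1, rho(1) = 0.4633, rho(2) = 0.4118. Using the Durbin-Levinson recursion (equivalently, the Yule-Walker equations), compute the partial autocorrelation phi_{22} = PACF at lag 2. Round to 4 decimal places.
\phi_{22} = 0.2510

The PACF at lag k is phi_{kk}, the last component of the solution
to the Yule-Walker system G_k phi = r_k where
  (G_k)_{ij} = rho(|i - j|), (r_k)_i = rho(i), i,j = 1..k.
Equivalently, Durbin-Levinson gives phi_{kk} iteratively:
  phi_{11} = rho(1)
  phi_{kk} = [rho(k) - sum_{j=1..k-1} phi_{k-1,j} rho(k-j)]
            / [1 - sum_{j=1..k-1} phi_{k-1,j} rho(j)],
  phi_{k,j} = phi_{k-1,j} - phi_{kk} phi_{k-1,k-j},  j = 1..k-1.
Step k = 1:
  phi_11 = rho(1) = 0.4633.
Step k = 2:
  phi_22 = [rho(2) - phi_11 rho(1)] / [1 - phi_11 rho(1)] = [0.4118 - (0.4633)(0.4633)] / [1 - (0.4633)(0.4633)]
         = 0.19715311 / 0.78535311 = 0.251.
Therefore phi_{22} = 0.2510.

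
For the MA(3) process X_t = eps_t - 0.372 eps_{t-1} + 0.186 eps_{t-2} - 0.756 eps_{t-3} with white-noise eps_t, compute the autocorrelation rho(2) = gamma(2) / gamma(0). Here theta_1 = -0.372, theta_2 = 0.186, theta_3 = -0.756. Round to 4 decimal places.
\rho(2) = 0.2678

For an MA(q) process with theta_0 = 1, the autocovariance is
  gamma(k) = sigma^2 * sum_{i=0..q-k} theta_i * theta_{i+k},
and rho(k) = gamma(k) / gamma(0). Sigma^2 cancels.
  numerator   = (1)*(0.186) + (-0.372)*(-0.756) = 0.467232.
  denominator = (1)^2 + (-0.372)^2 + (0.186)^2 + (-0.756)^2 = 1.744516.
  rho(2) = 0.467232 / 1.744516 = 0.2678.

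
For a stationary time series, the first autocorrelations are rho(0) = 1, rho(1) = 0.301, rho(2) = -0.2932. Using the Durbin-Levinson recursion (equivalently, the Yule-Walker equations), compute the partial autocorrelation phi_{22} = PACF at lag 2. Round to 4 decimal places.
\phi_{22} = -0.4220

The PACF at lag k is phi_{kk}, the last component of the solution
to the Yule-Walker system G_k phi = r_k where
  (G_k)_{ij} = rho(|i - j|), (r_k)_i = rho(i), i,j = 1..k.
Equivalently, Durbin-Levinson gives phi_{kk} iteratively:
  phi_{11} = rho(1)
  phi_{kk} = [rho(k) - sum_{j=1..k-1} phi_{k-1,j} rho(k-j)]
            / [1 - sum_{j=1..k-1} phi_{k-1,j} rho(j)],
  phi_{k,j} = phi_{k-1,j} - phi_{kk} phi_{k-1,k-j},  j = 1..k-1.
Step k = 1:
  phi_11 = rho(1) = 0.301.
Step k = 2:
  phi_22 = [rho(2) - phi_11 rho(1)] / [1 - phi_11 rho(1)] = [-0.2932 - (0.301)(0.301)] / [1 - (0.301)(0.301)]
         = -0.383801 / 0.909399 = -0.422.
Therefore phi_{22} = -0.4220.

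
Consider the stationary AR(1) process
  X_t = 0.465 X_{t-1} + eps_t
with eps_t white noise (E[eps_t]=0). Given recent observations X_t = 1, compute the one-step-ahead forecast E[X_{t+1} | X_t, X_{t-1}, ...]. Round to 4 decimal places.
E[X_{t+1} \mid \mathcal F_t] = 0.4650

For an AR(p) model X_t = c + sum_i phi_i X_{t-i} + eps_t, the
one-step-ahead conditional mean is
  E[X_{t+1} | X_t, ...] = c + sum_i phi_i X_{t+1-i}.
Substitute known values:
  E[X_{t+1} | ...] = (0.465) * (1)
                   = 0.4650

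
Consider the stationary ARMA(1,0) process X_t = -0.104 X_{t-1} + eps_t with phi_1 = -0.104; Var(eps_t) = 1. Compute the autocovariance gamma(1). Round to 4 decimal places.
\gamma(1) = -0.1051

Multiply the model equation by X_{t-k} and take expectations. With theta_0 = psi_0 = 1 and psi_j the MA(infinity) weights, this gives
  gamma(k) - sum_i phi_i gamma(k-i) = c_k,
  c_k = sigma^2 * sum_{j=k..q} theta_j psi_{j-k}   (c_k = 0 for k > q),
using gamma(-m) = gamma(m).
Pure AR (q = 0): c_0 = sigma^2 = 1, c_k = 0 for k >= 1.
Equations for k = 0 and k = 1 (AR order 1):
  gamma(0) = phi_1 gamma(1) + c_0
  gamma(1) = phi_1 gamma(0) + c_1
Substituting the second into the first: gamma(0) (1 - phi_1^2) = c_0 + phi_1 c_1, so
  gamma(0) = c_0 / (1 - phi_1^2) = 1 / (1 - (-0.104)^2) = 1 / 0.989184 = 1.010934.
  gamma(1) = phi_1 gamma(0) = (-0.104)(1.010934) = -0.105137.
Therefore gamma(1) = -0.1051 (to 4 decimal places).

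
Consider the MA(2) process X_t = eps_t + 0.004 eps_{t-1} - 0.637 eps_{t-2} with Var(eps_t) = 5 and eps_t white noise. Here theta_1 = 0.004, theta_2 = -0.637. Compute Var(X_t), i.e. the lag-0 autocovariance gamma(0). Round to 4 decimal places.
\gamma(0) = 7.0289

For an MA(q) process X_t = eps_t + sum_i theta_i eps_{t-i} with
Var(eps_t) = sigma^2, the variance is
  gamma(0) = sigma^2 * (1 + sum_i theta_i^2).
  sum_i theta_i^2 = (0.004)^2 + (-0.637)^2 = 0.000016 + 0.405769 = 0.405785.
  gamma(0) = 5 * (1 + 0.405785) = 5 * 1.405785 = 7.028925, which rounds to 7.0289.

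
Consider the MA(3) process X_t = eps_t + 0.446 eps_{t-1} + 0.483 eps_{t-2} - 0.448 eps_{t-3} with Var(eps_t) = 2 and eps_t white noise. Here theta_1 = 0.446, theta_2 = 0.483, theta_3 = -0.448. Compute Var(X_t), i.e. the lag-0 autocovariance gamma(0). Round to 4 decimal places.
\gamma(0) = 3.2658

For an MA(q) process X_t = eps_t + sum_i theta_i eps_{t-i} with
Var(eps_t) = sigma^2, the variance is
  gamma(0) = sigma^2 * (1 + sum_i theta_i^2).
  sum_i theta_i^2 = (0.446)^2 + (0.483)^2 + (-0.448)^2 = 0.198916 + 0.233289 + 0.200704 = 0.632909.
  gamma(0) = 2 * (1 + 0.632909) = 2 * 1.632909 = 3.265818, which rounds to 3.2658.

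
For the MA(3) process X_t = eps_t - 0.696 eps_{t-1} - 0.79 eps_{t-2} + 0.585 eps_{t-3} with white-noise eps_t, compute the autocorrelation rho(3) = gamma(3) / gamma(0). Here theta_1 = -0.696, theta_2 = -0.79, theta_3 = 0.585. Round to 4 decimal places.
\rho(3) = 0.2387

For an MA(q) process with theta_0 = 1, the autocovariance is
  gamma(k) = sigma^2 * sum_{i=0..q-k} theta_i * theta_{i+k},
and rho(k) = gamma(k) / gamma(0). Sigma^2 cancels.
  numerator   = (1)*(0.585) = 0.585.
  denominator = (1)^2 + (-0.696)^2 + (-0.79)^2 + (0.585)^2 = 2.450741.
  rho(3) = 0.585 / 2.450741 = 0.2387.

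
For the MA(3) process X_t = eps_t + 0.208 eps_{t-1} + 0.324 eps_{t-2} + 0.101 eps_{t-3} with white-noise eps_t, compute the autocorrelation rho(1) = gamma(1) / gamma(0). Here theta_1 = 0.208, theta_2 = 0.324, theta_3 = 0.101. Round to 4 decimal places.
\rho(1) = 0.2660

For an MA(q) process with theta_0 = 1, the autocovariance is
  gamma(k) = sigma^2 * sum_{i=0..q-k} theta_i * theta_{i+k},
and rho(k) = gamma(k) / gamma(0). Sigma^2 cancels.
  numerator   = (1)*(0.208) + (0.208)*(0.324) + (0.324)*(0.101) = 0.308116.
  denominator = (1)^2 + (0.208)^2 + (0.324)^2 + (0.101)^2 = 1.158441.
  rho(1) = 0.308116 / 1.158441 = 0.2660.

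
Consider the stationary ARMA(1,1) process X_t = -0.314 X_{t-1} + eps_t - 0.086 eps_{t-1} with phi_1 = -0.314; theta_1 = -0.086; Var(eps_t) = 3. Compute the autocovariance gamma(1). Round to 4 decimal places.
\gamma(1) = -1.3672

Multiply the model equation by X_{t-k} and take expectations. With theta_0 = psi_0 = 1 and psi_j the MA(infinity) weights, this gives
  gamma(k) - sum_i phi_i gamma(k-i) = c_k,
  c_k = sigma^2 * sum_{j=k..q} theta_j psi_{j-k}   (c_k = 0 for k > q),
using gamma(-m) = gamma(m).
psi-weights needed (psi_j = theta_j + sum_i phi_i psi_{j-i}):
  psi_1 = theta_1 + phi_1 = -0.086 + (-0.314) = -0.4
Right-hand sides:
  c_0 = sigma^2 (1 + theta_1 psi_1) = 3 * (1 + (-0.086)(-0.4)) = 3 * 1.0344 = 3.1032
  c_1 = sigma^2 theta_1 = 3 * (-0.086) = -0.258
  c_2 = 0
Equations for k = 0 and k = 1 (AR order 1):
  gamma(0) = phi_1 gamma(1) + c_0
  gamma(1) = phi_1 gamma(0) + c_1
Substituting the second into the first: gamma(0) (1 - phi_1^2) = c_0 + phi_1 c_1, so
  gamma(0) = (c_0 + phi_1 c_1) / (1 - phi_1^2) = (3.1032 + (-0.314)(-0.258)) / (1 - (-0.314)^2) = 3.184212 / 0.901404 = 3.532503.
  gamma(1) = phi_1 gamma(0) + c_1 = (-0.314)(3.532503) + (-0.258) = -1.367206.
Therefore gamma(1) = -1.3672 (to 4 decimal places).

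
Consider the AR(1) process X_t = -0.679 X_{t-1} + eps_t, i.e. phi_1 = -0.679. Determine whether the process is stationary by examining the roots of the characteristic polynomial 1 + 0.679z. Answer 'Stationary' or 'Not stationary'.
\text{Stationary}

The AR(p) characteristic polynomial is P(z) = 1 + 0.679z.
Stationarity requires all roots to lie outside the unit circle, i.e. |z| > 1 for every root.
This is linear in z: 1 + (0.679) z = 0  =>  z = -1/(0.679) = -1.472754,  |z| = 1.472754.
Moduli of all roots: 1.4728.
All moduli strictly greater than 1? Yes.
Verdict: Stationary.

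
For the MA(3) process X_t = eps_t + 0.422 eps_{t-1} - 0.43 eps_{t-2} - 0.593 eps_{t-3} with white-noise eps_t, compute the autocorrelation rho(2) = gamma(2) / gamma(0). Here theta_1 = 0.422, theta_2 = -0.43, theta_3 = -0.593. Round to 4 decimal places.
\rho(2) = -0.3967

For an MA(q) process with theta_0 = 1, the autocovariance is
  gamma(k) = sigma^2 * sum_{i=0..q-k} theta_i * theta_{i+k},
and rho(k) = gamma(k) / gamma(0). Sigma^2 cancels.
  numerator   = (1)*(-0.43) + (0.422)*(-0.593) = -0.680246.
  denominator = (1)^2 + (0.422)^2 + (-0.43)^2 + (-0.593)^2 = 1.714633.
  rho(2) = -0.680246 / 1.714633 = -0.3967.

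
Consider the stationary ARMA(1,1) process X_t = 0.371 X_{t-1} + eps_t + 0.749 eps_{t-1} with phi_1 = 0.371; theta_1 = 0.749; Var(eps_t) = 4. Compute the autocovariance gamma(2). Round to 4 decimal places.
\gamma(2) = 2.4629

Multiply the model equation by X_{t-k} and take expectations. With theta_0 = psi_0 = 1 and psi_j the MA(infinity) weights, this gives
  gamma(k) - sum_i phi_i gamma(k-i) = c_k,
  c_k = sigma^2 * sum_{j=k..q} theta_j psi_{j-k}   (c_k = 0 for k > q),
using gamma(-m) = gamma(m).
psi-weights needed (psi_j = theta_j + sum_i phi_i psi_{j-i}):
  psi_1 = theta_1 + phi_1 = 0.749 + (0.371) = 1.12
Right-hand sides:
  c_0 = sigma^2 (1 + theta_1 psi_1) = 4 * (1 + (0.749)(1.12)) = 4 * 1.83888 = 7.35552
  c_1 = sigma^2 theta_1 = 4 * (0.749) = 2.996
  c_2 = 0
Equations for k = 0 and k = 1 (AR order 1):
  gamma(0) = phi_1 gamma(1) + c_0
  gamma(1) = phi_1 gamma(0) + c_1
Substituting the second into the first: gamma(0) (1 - phi_1^2) = c_0 + phi_1 c_1, so
  gamma(0) = (c_0 + phi_1 c_1) / (1 - phi_1^2) = (7.35552 + (0.371)(2.996)) / (1 - (0.371)^2) = 8.467036 / 0.862359 = 9.818458.
  gamma(1) = phi_1 gamma(0) + c_1 = (0.371)(9.818458) + (2.996) = 6.638648.
For k = 2 (> q): gamma(2) = phi_1 gamma(1) = (0.371)(6.638648) = 2.462938.
Therefore gamma(2) = 2.4629 (to 4 decimal places).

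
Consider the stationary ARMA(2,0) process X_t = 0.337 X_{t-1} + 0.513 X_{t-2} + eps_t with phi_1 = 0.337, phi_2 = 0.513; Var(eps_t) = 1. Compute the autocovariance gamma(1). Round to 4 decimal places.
\gamma(1) = 1.8021

Multiply the model equation by X_{t-k} and take expectations. With theta_0 = psi_0 = 1 and psi_j the MA(infinity) weights, this gives
  gamma(k) - sum_i phi_i gamma(k-i) = c_k,
  c_k = sigma^2 * sum_{j=k..q} theta_j psi_{j-k}   (c_k = 0 for k > q),
using gamma(-m) = gamma(m).
Pure AR (q = 0): c_0 = sigma^2 = 1, c_k = 0 for k >= 1.
Equations for k = 0, 1, 2 (AR order 2, c_2 = 0):
  (E0) gamma(0) = phi_1 gamma(1) + phi_2 gamma(2) + c_0
  (E1) gamma(1) = phi_1 gamma(0) + phi_2 gamma(1) + c_1
  (E2) gamma(2) = phi_1 gamma(1) + phi_2 gamma(0)
From (E1): gamma(1) = A gamma(0) + B with
  A = phi_1 / (1 - phi_2) = 0.337 / 0.487 = 0.691992,   B = c_1 / (1 - phi_2) = 0 / 0.487 = 0.
Insert (E2) into (E0): gamma(0) (1 - phi_2^2) = phi_1 (1 + phi_2) gamma(1) + c_0.
  phi_1 (1 + phi_2) = (0.337)(1.513) = 0.509881,   1 - phi_2^2 = 0.736831.
Replace gamma(1) by A gamma(0) + B and collect gamma(0):
  gamma(0) [0.736831 - (0.509881)(0.691992)] = c_0 = 1
  gamma(0) * 0.383998 = 1
  gamma(0) = 1 / 0.383998 = 2.604183.
  gamma(1) = A gamma(0) = (0.691992)(2.604183) = 1.802074.
Therefore gamma(1) = 1.8021 (to 4 decimal places).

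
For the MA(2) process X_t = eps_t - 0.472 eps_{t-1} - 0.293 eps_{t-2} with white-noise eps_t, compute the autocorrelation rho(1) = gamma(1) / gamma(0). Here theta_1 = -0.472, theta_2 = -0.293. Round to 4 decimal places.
\rho(1) = -0.2550

For an MA(q) process with theta_0 = 1, the autocovariance is
  gamma(k) = sigma^2 * sum_{i=0..q-k} theta_i * theta_{i+k},
and rho(k) = gamma(k) / gamma(0). Sigma^2 cancels.
  numerator   = (1)*(-0.472) + (-0.472)*(-0.293) = -0.333704.
  denominator = (1)^2 + (-0.472)^2 + (-0.293)^2 = 1.308633.
  rho(1) = -0.333704 / 1.308633 = -0.2550.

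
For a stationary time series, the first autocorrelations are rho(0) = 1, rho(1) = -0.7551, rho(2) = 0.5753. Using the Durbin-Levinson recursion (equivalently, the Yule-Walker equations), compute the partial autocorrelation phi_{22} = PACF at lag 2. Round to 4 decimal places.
\phi_{22} = 0.0119

The PACF at lag k is phi_{kk}, the last component of the solution
to the Yule-Walker system G_k phi = r_k where
  (G_k)_{ij} = rho(|i - j|), (r_k)_i = rho(i), i,j = 1..k.
Equivalently, Durbin-Levinson gives phi_{kk} iteratively:
  phi_{11} = rho(1)
  phi_{kk} = [rho(k) - sum_{j=1..k-1} phi_{k-1,j} rho(k-j)]
            / [1 - sum_{j=1..k-1} phi_{k-1,j} rho(j)],
  phi_{k,j} = phi_{k-1,j} - phi_{kk} phi_{k-1,k-j},  j = 1..k-1.
Step k = 1:
  phi_11 = rho(1) = -0.7551.
Step k = 2:
  phi_22 = [rho(2) - phi_11 rho(1)] / [1 - phi_11 rho(1)] = [0.5753 - (-0.7551)(-0.7551)] / [1 - (-0.7551)(-0.7551)]
         = 0.00512399 / 0.42982399 = 0.0119.
Therefore phi_{22} = 0.0119.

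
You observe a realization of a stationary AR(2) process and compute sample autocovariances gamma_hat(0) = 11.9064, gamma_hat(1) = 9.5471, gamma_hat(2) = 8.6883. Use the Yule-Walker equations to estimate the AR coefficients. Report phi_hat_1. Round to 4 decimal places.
\hat\phi_{1} = 0.6070

The Yule-Walker equations for an AR(p) process read, in matrix form,
  Gamma_p phi = r_p,   with   (Gamma_p)_{ij} = gamma(|i - j|),
                       (r_p)_i = gamma(i),   i,j = 1..p.
Substitute the sample gammas (Toeplitz matrix and right-hand side of size 2):
  Gamma_p = [[11.9064, 9.5471], [9.5471, 11.9064]]
  r_p     = [9.5471, 8.6883]
Written out:
  11.9064 phi_1 + 9.5471 phi_2 = 9.5471
  9.5471 phi_1 + 11.9064 phi_2 = 8.6883
Solve by Cramer's rule:
  det = gamma(0)^2 - gamma(1)^2 = (11.9064)^2 - (9.5471)^2 = 141.76236096 - 91.14711841 = 50.61524255
  phi_hat_1 = [gamma(1) gamma(0) - gamma(1) gamma(2)] / det = [(9.5471)(11.9064) - (9.5471)(8.6883)] / 50.61524255 = 30.72352251 / 50.61524255 = 0.607
  phi_hat_2 = [gamma(0) gamma(2) - gamma(1)^2] / det = [(11.9064)(8.6883) - (9.5471)^2] / 50.61524255 = 12.29925671 / 50.61524255 = 0.243
So phi_hat = [0.6070, 0.2430].
Therefore phi_hat_1 = 0.6070.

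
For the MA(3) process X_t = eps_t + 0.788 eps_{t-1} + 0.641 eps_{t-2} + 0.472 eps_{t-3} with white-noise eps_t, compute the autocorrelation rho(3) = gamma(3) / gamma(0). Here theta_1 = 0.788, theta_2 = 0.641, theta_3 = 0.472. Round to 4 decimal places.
\rho(3) = 0.2093

For an MA(q) process with theta_0 = 1, the autocovariance is
  gamma(k) = sigma^2 * sum_{i=0..q-k} theta_i * theta_{i+k},
and rho(k) = gamma(k) / gamma(0). Sigma^2 cancels.
  numerator   = (1)*(0.472) = 0.472.
  denominator = (1)^2 + (0.788)^2 + (0.641)^2 + (0.472)^2 = 2.254609.
  rho(3) = 0.472 / 2.254609 = 0.2093.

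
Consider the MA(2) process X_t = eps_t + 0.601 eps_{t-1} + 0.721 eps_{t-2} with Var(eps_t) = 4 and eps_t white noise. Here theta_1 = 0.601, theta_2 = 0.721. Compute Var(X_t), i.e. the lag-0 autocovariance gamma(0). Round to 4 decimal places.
\gamma(0) = 7.5242

For an MA(q) process X_t = eps_t + sum_i theta_i eps_{t-i} with
Var(eps_t) = sigma^2, the variance is
  gamma(0) = sigma^2 * (1 + sum_i theta_i^2).
  sum_i theta_i^2 = (0.601)^2 + (0.721)^2 = 0.361201 + 0.519841 = 0.881042.
  gamma(0) = 4 * (1 + 0.881042) = 4 * 1.881042 = 7.524168, which rounds to 7.5242.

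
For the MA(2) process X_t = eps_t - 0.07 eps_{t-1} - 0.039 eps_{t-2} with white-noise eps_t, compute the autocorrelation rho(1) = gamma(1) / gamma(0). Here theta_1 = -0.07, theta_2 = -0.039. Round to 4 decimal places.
\rho(1) = -0.0668

For an MA(q) process with theta_0 = 1, the autocovariance is
  gamma(k) = sigma^2 * sum_{i=0..q-k} theta_i * theta_{i+k},
and rho(k) = gamma(k) / gamma(0). Sigma^2 cancels.
  numerator   = (1)*(-0.07) + (-0.07)*(-0.039) = -0.06727.
  denominator = (1)^2 + (-0.07)^2 + (-0.039)^2 = 1.006421.
  rho(1) = -0.06727 / 1.006421 = -0.0668.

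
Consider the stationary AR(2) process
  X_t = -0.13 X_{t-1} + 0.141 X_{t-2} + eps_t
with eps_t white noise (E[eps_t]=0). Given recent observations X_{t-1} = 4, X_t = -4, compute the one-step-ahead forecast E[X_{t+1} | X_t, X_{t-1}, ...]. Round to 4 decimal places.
E[X_{t+1} \mid \mathcal F_t] = 1.0840

For an AR(p) model X_t = c + sum_i phi_i X_{t-i} + eps_t, the
one-step-ahead conditional mean is
  E[X_{t+1} | X_t, ...] = c + sum_i phi_i X_{t+1-i}.
Substitute known values:
  E[X_{t+1} | ...] = (-0.13) * (-4) + (0.141) * (4)
                   = 1.0840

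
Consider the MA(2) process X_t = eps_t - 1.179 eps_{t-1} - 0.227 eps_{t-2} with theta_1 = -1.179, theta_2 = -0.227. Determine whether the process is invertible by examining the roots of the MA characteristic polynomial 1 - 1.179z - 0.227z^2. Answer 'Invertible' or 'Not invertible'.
\text{Not invertible}

The MA(q) characteristic polynomial is P(z) = 1 - 1.179z - 0.227z^2.
Invertibility requires all roots to lie outside the unit circle, i.e. |z| > 1 for every root.
Set 1 + (-1.179) z + (-0.227) z^2 = 0, i.e. a z^2 + b z + c = 0 with a = -0.227, b = -1.179, c = 1.
Discriminant D = b^2 - 4ac = (-1.179)^2 - 4*(-0.227)*1 = 1.390041 - (-0.908) = 2.298041.
D >= 0, so the roots are real: z = (-b +/- sqrt(D)) / (2a) = (1.179 +/- 1.515929) / (-0.454).
  z_1 = (1.179 + 1.515929) / (-0.454) = -5.936,   |z_1| = 5.936.
  z_2 = (1.179 - 1.515929) / (-0.454) = 0.7421,   |z_2| = 0.7421.
Moduli of all roots: 5.9360, 0.7421.
All moduli strictly greater than 1? No.
Verdict: Not invertible.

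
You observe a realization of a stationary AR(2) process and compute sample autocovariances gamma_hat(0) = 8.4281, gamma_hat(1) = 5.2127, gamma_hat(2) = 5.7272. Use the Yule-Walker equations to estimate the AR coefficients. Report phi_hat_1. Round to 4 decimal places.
\hat\phi_{1} = 0.3210

The Yule-Walker equations for an AR(p) process read, in matrix form,
  Gamma_p phi = r_p,   with   (Gamma_p)_{ij} = gamma(|i - j|),
                       (r_p)_i = gamma(i),   i,j = 1..p.
Substitute the sample gammas (Toeplitz matrix and right-hand side of size 2):
  Gamma_p = [[8.4281, 5.2127], [5.2127, 8.4281]]
  r_p     = [5.2127, 5.7272]
Written out:
  8.4281 phi_1 + 5.2127 phi_2 = 5.2127
  5.2127 phi_1 + 8.4281 phi_2 = 5.7272
Solve by Cramer's rule:
  det = gamma(0)^2 - gamma(1)^2 = (8.4281)^2 - (5.2127)^2 = 71.03286961 - 27.17224129 = 43.86062832
  phi_hat_1 = [gamma(1) gamma(0) - gamma(1) gamma(2)] / det = [(5.2127)(8.4281) - (5.2127)(5.7272)] / 43.86062832 = 14.07898143 / 43.86062832 = 0.321
  phi_hat_2 = [gamma(0) gamma(2) - gamma(1)^2] / det = [(8.4281)(5.7272) - (5.2127)^2] / 43.86062832 = 21.09717303 / 43.86062832 = 0.481
So phi_hat = [0.3210, 0.4810].
Therefore phi_hat_1 = 0.3210.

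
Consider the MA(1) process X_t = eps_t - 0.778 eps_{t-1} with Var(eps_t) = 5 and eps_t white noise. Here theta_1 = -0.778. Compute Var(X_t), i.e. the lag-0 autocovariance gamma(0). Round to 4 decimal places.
\gamma(0) = 8.0264

For an MA(q) process X_t = eps_t + sum_i theta_i eps_{t-i} with
Var(eps_t) = sigma^2, the variance is
  gamma(0) = sigma^2 * (1 + sum_i theta_i^2).
  sum_i theta_i^2 = (-0.778)^2 = 0.605284.
  gamma(0) = 5 * (1 + 0.605284) = 5 * 1.605284 = 8.02642, which rounds to 8.0264.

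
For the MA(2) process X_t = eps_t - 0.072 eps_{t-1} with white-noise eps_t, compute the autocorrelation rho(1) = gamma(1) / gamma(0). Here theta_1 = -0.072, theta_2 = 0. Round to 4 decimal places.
\rho(1) = -0.0716

For an MA(q) process with theta_0 = 1, the autocovariance is
  gamma(k) = sigma^2 * sum_{i=0..q-k} theta_i * theta_{i+k},
and rho(k) = gamma(k) / gamma(0). Sigma^2 cancels.
  numerator   = (1)*(-0.072) + (-0.072)*(0) = -0.072.
  denominator = (1)^2 + (-0.072)^2 + (0)^2 = 1.005184.
  rho(1) = -0.072 / 1.005184 = -0.0716.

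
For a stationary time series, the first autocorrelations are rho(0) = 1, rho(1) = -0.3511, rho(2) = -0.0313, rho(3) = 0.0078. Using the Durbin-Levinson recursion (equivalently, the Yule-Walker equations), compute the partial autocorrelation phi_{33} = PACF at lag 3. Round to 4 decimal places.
\phi_{33} = -0.0789

The PACF at lag k is phi_{kk}, the last component of the solution
to the Yule-Walker system G_k phi = r_k where
  (G_k)_{ij} = rho(|i - j|), (r_k)_i = rho(i), i,j = 1..k.
Equivalently, Durbin-Levinson gives phi_{kk} iteratively:
  phi_{11} = rho(1)
  phi_{kk} = [rho(k) - sum_{j=1..k-1} phi_{k-1,j} rho(k-j)]
            / [1 - sum_{j=1..k-1} phi_{k-1,j} rho(j)],
  phi_{k,j} = phi_{k-1,j} - phi_{kk} phi_{k-1,k-j},  j = 1..k-1.
Step k = 1:
  phi_11 = rho(1) = -0.3511.
Step k = 2:
  phi_22 = [rho(2) - phi_11 rho(1)] / [1 - phi_11 rho(1)] = [-0.0313 - (-0.3511)(-0.3511)] / [1 - (-0.3511)(-0.3511)]
         = -0.15457121 / 0.87672879 = -0.176304.
  Update: phi_21 = phi_11 - phi_22 phi_11 = -0.3511 - (-0.176304)(-0.3511) = -0.413001.
Step k = 3:
  phi_33 = [rho(3) - phi_21 rho(2) - phi_22 rho(1)] / [1 - phi_21 rho(1) - phi_22 rho(2)]
    numerator   = 0.0078 - (-0.413001)(-0.0313) - (-0.176304)(-0.3511) = -0.06702742
    denominator = 1 - (-0.413001)(-0.3511) - (-0.176304)(-0.0313) = 0.84947719
  phi_33 = -0.06702742 / 0.84947719 = -0.0789.
Therefore phi_{33} = -0.0789.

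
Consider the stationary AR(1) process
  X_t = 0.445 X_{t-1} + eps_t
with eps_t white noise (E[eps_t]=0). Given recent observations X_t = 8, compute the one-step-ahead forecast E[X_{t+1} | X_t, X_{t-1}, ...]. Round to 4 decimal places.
E[X_{t+1} \mid \mathcal F_t] = 3.5600

For an AR(p) model X_t = c + sum_i phi_i X_{t-i} + eps_t, the
one-step-ahead conditional mean is
  E[X_{t+1} | X_t, ...] = c + sum_i phi_i X_{t+1-i}.
Substitute known values:
  E[X_{t+1} | ...] = (0.445) * (8)
                   = 3.5600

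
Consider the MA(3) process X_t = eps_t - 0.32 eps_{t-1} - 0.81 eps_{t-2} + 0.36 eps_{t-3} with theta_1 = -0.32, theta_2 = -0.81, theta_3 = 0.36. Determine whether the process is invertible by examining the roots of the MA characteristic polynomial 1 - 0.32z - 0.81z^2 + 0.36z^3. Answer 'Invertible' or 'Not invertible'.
\text{Invertible}

The MA(q) characteristic polynomial is P(z) = 1 - 0.32z - 0.81z^2 + 0.36z^3.
Invertibility requires all roots to lie outside the unit circle, i.e. |z| > 1 for every root.
Degree 3: look for a simple real root z0 first, then factor out (1 - z/z0) and solve the remaining quadratic.
Testing z0 = 2: P(2) = 1 + (-0.32)(2) + (-0.81)(2)^2 + (0.36)(2)^3
  = 1 + (-0.64) + (-3.24) + (2.88) = 0.  So z_0 = 2 is a root, |z_0| = 2.
Divide out the factor (1 - 0.5 z) = (1 - z/z0) (since 1/z0 = 0.5):
  P(z) = (1 - 0.5 z)(1 + (0.18) z + (-0.72) z^2)
  [check: z-coef 0.18 - (0.5) = -0.32; z^2-coef -0.72 - (0.5)(0.18) = -0.81; z^3-coef -(0.5)(-0.72) = 0.36.]
Remaining roots from the quadratic factor 1 + (0.18) z + (-0.72) z^2:
  Set 1 + (0.18) z + (-0.72) z^2 = 0, i.e. a z^2 + b z + c = 0 with a = -0.72, b = 0.18, c = 1.
  Discriminant D = b^2 - 4ac = (0.18)^2 - 4*(-0.72)*1 = 0.0324 - (-2.88) = 2.9124.
  D >= 0, so the roots are real: z = (-b +/- sqrt(D)) / (2a) = (-0.18 +/- 1.706576) / (-1.44).
    z_1 = (-0.18 + 1.706576) / (-1.44) = -1.0601,   |z_1| = 1.0601.
    z_2 = (-0.18 - 1.706576) / (-1.44) = 1.3101,   |z_2| = 1.3101.
Moduli of all roots: 2.0000, 1.0601, 1.3101.
All moduli strictly greater than 1? Yes.
Verdict: Invertible.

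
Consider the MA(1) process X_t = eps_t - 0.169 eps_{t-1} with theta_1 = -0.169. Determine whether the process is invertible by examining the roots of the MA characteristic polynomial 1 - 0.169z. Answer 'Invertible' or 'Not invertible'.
\text{Invertible}

The MA(q) characteristic polynomial is P(z) = 1 - 0.169z.
Invertibility requires all roots to lie outside the unit circle, i.e. |z| > 1 for every root.
This is linear in z: 1 + (-0.169) z = 0  =>  z = -1/(-0.169) = 5.91716,  |z| = 5.91716.
Moduli of all roots: 5.9172.
All moduli strictly greater than 1? Yes.
Verdict: Invertible.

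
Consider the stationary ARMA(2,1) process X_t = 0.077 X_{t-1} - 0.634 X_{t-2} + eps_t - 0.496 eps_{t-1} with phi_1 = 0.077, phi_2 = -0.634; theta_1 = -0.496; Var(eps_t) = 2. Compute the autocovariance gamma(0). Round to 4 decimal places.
\gamma(0) = 4.0196

Multiply the model equation by X_{t-k} and take expectations. With theta_0 = psi_0 = 1 and psi_j the MA(infinity) weights, this gives
  gamma(k) - sum_i phi_i gamma(k-i) = c_k,
  c_k = sigma^2 * sum_{j=k..q} theta_j psi_{j-k}   (c_k = 0 for k > q),
using gamma(-m) = gamma(m).
psi-weights needed (psi_j = theta_j + sum_i phi_i psi_{j-i}):
  psi_1 = theta_1 + phi_1 = -0.496 + (0.077) = -0.419
Right-hand sides:
  c_0 = sigma^2 (1 + theta_1 psi_1) = 2 * (1 + (-0.496)(-0.419)) = 2 * 1.207824 = 2.415648
  c_1 = sigma^2 theta_1 = 2 * (-0.496) = -0.992
  c_2 = 0
Equations for k = 0, 1, 2 (AR order 2, c_2 = 0):
  (E0) gamma(0) = phi_1 gamma(1) + phi_2 gamma(2) + c_0
  (E1) gamma(1) = phi_1 gamma(0) + phi_2 gamma(1) + c_1
  (E2) gamma(2) = phi_1 gamma(1) + phi_2 gamma(0)
From (E1): gamma(1) = A gamma(0) + B with
  A = phi_1 / (1 - phi_2) = 0.077 / 1.634 = 0.047124,   B = c_1 / (1 - phi_2) = -0.992 / 1.634 = -0.607099.
Insert (E2) into (E0): gamma(0) (1 - phi_2^2) = phi_1 (1 + phi_2) gamma(1) + c_0.
  phi_1 (1 + phi_2) = (0.077)(0.366) = 0.028182,   1 - phi_2^2 = 0.598044.
Replace gamma(1) by A gamma(0) + B and collect gamma(0):
  gamma(0) [0.598044 - (0.028182)(0.047124)] = (0.028182)(-0.607099) + 2.415648
  gamma(0) * 0.596716 = 2.398539
  gamma(0) = 2.398539 / 0.596716 = 4.019565.
Therefore gamma(0) = 4.0196 (to 4 decimal places).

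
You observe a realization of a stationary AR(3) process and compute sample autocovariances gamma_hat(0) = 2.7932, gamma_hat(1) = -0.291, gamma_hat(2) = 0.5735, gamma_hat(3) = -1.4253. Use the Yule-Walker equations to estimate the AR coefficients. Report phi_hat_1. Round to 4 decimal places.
\hat\phi_{1} = 0.0140

The Yule-Walker equations for an AR(p) process read, in matrix form,
  Gamma_p phi = r_p,   with   (Gamma_p)_{ij} = gamma(|i - j|),
                       (r_p)_i = gamma(i),   i,j = 1..p.
Substitute the sample gammas (Toeplitz matrix and right-hand side of size 3):
  Gamma_p = [[2.7932, -0.291, 0.5735], [-0.291, 2.7932, -0.291], [0.5735, -0.291, 2.7932]]
  r_p     = [-0.291, 0.5735, -1.4253]
Written out (R1..R3):
  (R1) 2.7932 phi_1 - 0.291 phi_2 + 0.5735 phi_3 = -0.291
  (R2) -0.291 phi_1 + 2.7932 phi_2 - 0.291 phi_3 = 0.5735
  (R3) 0.5735 phi_1 - 0.291 phi_2 + 2.7932 phi_3 = -1.4253
Gaussian elimination:
  R2 <- R2 - (-0.291/2.7932) R1 = R2 - (-0.104182) R1:  2.762883 phi_2 - 0.231252 phi_3 = 0.543183
  R3 <- R3 - (0.5735/2.7932) R1 = R3 - (0.20532) R1:  -0.231252 phi_2 + 2.675449 phi_3 = -1.365552
  R3 <- R3 - (-0.231252/2.762883) R2 = R3 - (-0.083699) R2:  2.656093 phi_3 = -1.320088
Back-substitution:
  phi_hat_3 = -1.320088 / 2.656093 = -0.497004
  phi_hat_2 = (0.543183 - (-0.231252)(-0.497004)) / 2.762883 = 0.155001
  phi_hat_1 = (-0.291 - (-0.291)(0.155001) - (0.5735)(-0.497004)) / 2.7932 = 0.014011
So phi_hat = [0.0140, 0.1550, -0.4970].
Therefore phi_hat_1 = 0.0140.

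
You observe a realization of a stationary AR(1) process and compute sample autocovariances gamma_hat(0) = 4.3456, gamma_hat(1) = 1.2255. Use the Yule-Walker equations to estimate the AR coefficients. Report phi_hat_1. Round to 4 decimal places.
\hat\phi_{1} = 0.2820

The Yule-Walker equations for an AR(p) process read, in matrix form,
  Gamma_p phi = r_p,   with   (Gamma_p)_{ij} = gamma(|i - j|),
                       (r_p)_i = gamma(i),   i,j = 1..p.
Substitute the sample gammas (Toeplitz matrix and right-hand side of size 1):
  Gamma_p = [[4.3456]]
  r_p     = [1.2255]
With p = 1 this is the single equation gamma(0) phi_1 = gamma(1):
  phi_hat_1 = gamma(1) / gamma(0) = 1.2255 / 4.3456 = 0.2820.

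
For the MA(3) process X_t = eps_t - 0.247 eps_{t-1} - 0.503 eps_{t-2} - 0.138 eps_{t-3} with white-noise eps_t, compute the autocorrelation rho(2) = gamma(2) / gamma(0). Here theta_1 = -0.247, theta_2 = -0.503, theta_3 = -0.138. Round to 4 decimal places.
\rho(2) = -0.3518

For an MA(q) process with theta_0 = 1, the autocovariance is
  gamma(k) = sigma^2 * sum_{i=0..q-k} theta_i * theta_{i+k},
and rho(k) = gamma(k) / gamma(0). Sigma^2 cancels.
  numerator   = (1)*(-0.503) + (-0.247)*(-0.138) = -0.468914.
  denominator = (1)^2 + (-0.247)^2 + (-0.503)^2 + (-0.138)^2 = 1.333062.
  rho(2) = -0.468914 / 1.333062 = -0.3518.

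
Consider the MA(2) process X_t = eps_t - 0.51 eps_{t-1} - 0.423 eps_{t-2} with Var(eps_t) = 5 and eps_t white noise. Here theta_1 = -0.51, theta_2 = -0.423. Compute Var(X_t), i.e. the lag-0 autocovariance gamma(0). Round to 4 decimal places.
\gamma(0) = 7.1951

For an MA(q) process X_t = eps_t + sum_i theta_i eps_{t-i} with
Var(eps_t) = sigma^2, the variance is
  gamma(0) = sigma^2 * (1 + sum_i theta_i^2).
  sum_i theta_i^2 = (-0.51)^2 + (-0.423)^2 = 0.2601 + 0.178929 = 0.439029.
  gamma(0) = 5 * (1 + 0.439029) = 5 * 1.439029 = 7.195145, which rounds to 7.1951.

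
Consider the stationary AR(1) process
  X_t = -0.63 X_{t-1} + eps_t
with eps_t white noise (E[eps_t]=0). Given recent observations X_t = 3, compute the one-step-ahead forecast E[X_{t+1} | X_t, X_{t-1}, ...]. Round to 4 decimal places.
E[X_{t+1} \mid \mathcal F_t] = -1.8900

For an AR(p) model X_t = c + sum_i phi_i X_{t-i} + eps_t, the
one-step-ahead conditional mean is
  E[X_{t+1} | X_t, ...] = c + sum_i phi_i X_{t+1-i}.
Substitute known values:
  E[X_{t+1} | ...] = (-0.63) * (3)
                   = -1.8900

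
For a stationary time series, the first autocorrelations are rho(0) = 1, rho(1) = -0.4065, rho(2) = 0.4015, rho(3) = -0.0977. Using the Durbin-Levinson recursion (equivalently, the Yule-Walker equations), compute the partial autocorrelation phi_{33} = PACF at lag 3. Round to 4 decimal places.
\phi_{33} = 0.1750

The PACF at lag k is phi_{kk}, the last component of the solution
to the Yule-Walker system G_k phi = r_k where
  (G_k)_{ij} = rho(|i - j|), (r_k)_i = rho(i), i,j = 1..k.
Equivalently, Durbin-Levinson gives phi_{kk} iteratively:
  phi_{11} = rho(1)
  phi_{kk} = [rho(k) - sum_{j=1..k-1} phi_{k-1,j} rho(k-j)]
            / [1 - sum_{j=1..k-1} phi_{k-1,j} rho(j)],
  phi_{k,j} = phi_{k-1,j} - phi_{kk} phi_{k-1,k-j},  j = 1..k-1.
Step k = 1:
  phi_11 = rho(1) = -0.4065.
Step k = 2:
  phi_22 = [rho(2) - phi_11 rho(1)] / [1 - phi_11 rho(1)] = [0.4015 - (-0.4065)(-0.4065)] / [1 - (-0.4065)(-0.4065)]
         = 0.23625775 / 0.83475775 = 0.283026.
  Update: phi_21 = phi_11 - phi_22 phi_11 = -0.4065 - (0.283026)(-0.4065) = -0.29145.
Step k = 3:
  phi_33 = [rho(3) - phi_21 rho(2) - phi_22 rho(1)] / [1 - phi_21 rho(1) - phi_22 rho(2)]
    numerator   = -0.0977 - (-0.29145)(0.4015) - (0.283026)(-0.4065) = 0.1343671
    denominator = 1 - (-0.29145)(-0.4065) - (0.283026)(0.4015) = 0.76789078
  phi_33 = 0.1343671 / 0.76789078 = 0.175.
Therefore phi_{33} = 0.1750.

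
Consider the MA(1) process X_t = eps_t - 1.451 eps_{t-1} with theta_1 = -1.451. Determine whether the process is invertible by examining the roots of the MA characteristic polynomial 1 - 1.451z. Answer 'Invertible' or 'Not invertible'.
\text{Not invertible}

The MA(q) characteristic polynomial is P(z) = 1 - 1.451z.
Invertibility requires all roots to lie outside the unit circle, i.e. |z| > 1 for every root.
This is linear in z: 1 + (-1.451) z = 0  =>  z = -1/(-1.451) = 0.68918,  |z| = 0.68918.
Moduli of all roots: 0.6892.
All moduli strictly greater than 1? No.
Verdict: Not invertible.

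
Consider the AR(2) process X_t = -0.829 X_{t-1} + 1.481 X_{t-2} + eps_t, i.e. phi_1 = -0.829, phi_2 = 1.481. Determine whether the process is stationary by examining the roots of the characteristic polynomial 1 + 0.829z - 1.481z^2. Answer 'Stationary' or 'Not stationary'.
\text{Not stationary}

The AR(p) characteristic polynomial is P(z) = 1 + 0.829z - 1.481z^2.
Stationarity requires all roots to lie outside the unit circle, i.e. |z| > 1 for every root.
Set 1 + (0.829) z + (-1.481) z^2 = 0, i.e. a z^2 + b z + c = 0 with a = -1.481, b = 0.829, c = 1.
Discriminant D = b^2 - 4ac = (0.829)^2 - 4*(-1.481)*1 = 0.687241 - (-5.924) = 6.611241.
D >= 0, so the roots are real: z = (-b +/- sqrt(D)) / (2a) = (-0.829 +/- 2.571233) / (-2.962).
  z_1 = (-0.829 + 2.571233) / (-2.962) = -0.5882,   |z_1| = 0.5882.
  z_2 = (-0.829 - 2.571233) / (-2.962) = 1.148,   |z_2| = 1.148.
Moduli of all roots: 0.5882, 1.1480.
All moduli strictly greater than 1? No.
Verdict: Not stationary.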